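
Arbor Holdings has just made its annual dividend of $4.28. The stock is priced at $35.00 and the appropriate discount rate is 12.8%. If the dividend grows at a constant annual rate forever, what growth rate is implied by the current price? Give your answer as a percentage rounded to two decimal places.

0.51%

P = D₀(1+g)/(r−g) ⇒ P(r−g) = D₀(1+g) ⇒ g(P+D₀) = P·r − D₀
g = (P·r − D₀)/(P + D₀) = ($35.00×0.128 − $4.28) / ($35.00 + $4.28) = 0.005092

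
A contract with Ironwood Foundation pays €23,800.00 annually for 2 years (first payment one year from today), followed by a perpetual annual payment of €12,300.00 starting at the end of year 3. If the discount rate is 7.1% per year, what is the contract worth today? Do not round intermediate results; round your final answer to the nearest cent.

PV of 2-year annuity: €23,800.00 × [1 − (1+0.071)^−2] / 0.071 = 42971.26258
Perpetuity value at year 2: €12,300.00 / 0.071 = 173239.43662
PV of perpetuity: 173239.43662 / (1+0.071)^2 = 151031.59924
Total PV = 42971.26258 + 151031.59924 = 194002.86182

€194002.86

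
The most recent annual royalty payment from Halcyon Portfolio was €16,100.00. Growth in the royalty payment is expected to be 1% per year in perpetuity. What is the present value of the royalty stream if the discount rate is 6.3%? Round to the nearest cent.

D₁ = D₀ × (1 + g) = €16,100.00 × 1.01 = €16,261.0000
Growing perpetuity: P = D₁ / (r − g) = €16,261.0000 / (0.063 − 0.01) = €306,811.32

€306811.32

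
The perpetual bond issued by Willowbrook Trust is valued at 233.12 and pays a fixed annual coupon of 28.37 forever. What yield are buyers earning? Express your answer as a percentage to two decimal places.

12.17%

P = C/r ⇒ r = C/P = 28.37/233.12 = 0.121697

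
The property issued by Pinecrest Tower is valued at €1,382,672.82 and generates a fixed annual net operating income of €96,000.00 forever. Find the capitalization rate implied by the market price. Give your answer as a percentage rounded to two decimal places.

P = C/r ⇒ r = C/P = €96,000.00/€1,382,672.82 = 0.069431

6.94%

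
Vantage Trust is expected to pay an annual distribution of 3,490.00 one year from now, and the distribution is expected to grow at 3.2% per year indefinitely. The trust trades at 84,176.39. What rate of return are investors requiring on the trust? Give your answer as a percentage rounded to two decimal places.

7.35%

P = D₁/(r − g) ⇒ r = D₁/P + g = 3,490.0000/84,176.39 + 0.032 = 0.041461 + 0.032 = 0.073461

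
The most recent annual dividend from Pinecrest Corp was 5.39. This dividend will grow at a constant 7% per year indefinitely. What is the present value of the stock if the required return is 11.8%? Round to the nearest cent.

D₁ = D₀ × (1 + g) = 5.39 × 1.07 = 5.7673
Growing perpetuity: P = D₁ / (r − g) = 5.7673 / (0.118 − 0.07) = 120.15

120.15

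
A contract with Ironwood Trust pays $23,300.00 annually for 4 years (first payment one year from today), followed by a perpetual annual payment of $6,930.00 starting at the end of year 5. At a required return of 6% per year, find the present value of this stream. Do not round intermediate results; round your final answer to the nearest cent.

PV of 4-year annuity: $23,300.00 × [1 − (1+0.06)^−4] / 0.06 = 80736.96078
Perpetuity value at year 4: $6,930.00 / 0.06 = 115500.00000
PV of perpetuity: 115500.00000 / (1+0.06)^4 = 91486.81810
Total PV = 80736.96078 + 91486.81810 = 172223.77888

$172223.78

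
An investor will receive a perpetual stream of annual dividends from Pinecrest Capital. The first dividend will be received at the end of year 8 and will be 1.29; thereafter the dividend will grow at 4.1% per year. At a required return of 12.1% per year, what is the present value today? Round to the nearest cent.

Value at end of year 7: C₁ / (r − g) = 1.29 / (0.121 − 0.041) = 16.1250
Discount to today: PV = 16.1250 / (1 + 0.121)^7 = 16.1250 / 2.224535 = 7.25

7.25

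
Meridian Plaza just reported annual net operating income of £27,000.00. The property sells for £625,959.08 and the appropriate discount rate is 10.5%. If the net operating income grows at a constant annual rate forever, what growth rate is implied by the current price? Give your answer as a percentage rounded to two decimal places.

P = D₀(1+g)/(r−g) ⇒ P(r−g) = D₀(1+g) ⇒ g(P+D₀) = P·r − D₀
g = (P·r − D₀)/(P + D₀) = (£625,959.08×0.105 − £27,000.00) / (£625,959.08 + £27,000.00) = 0.059308

5.93%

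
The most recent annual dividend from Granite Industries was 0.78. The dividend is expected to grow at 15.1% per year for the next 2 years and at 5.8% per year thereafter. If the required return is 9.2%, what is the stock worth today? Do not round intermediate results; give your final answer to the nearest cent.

28.65

D_1 = 0.89778
D_2 = 1.03334
Terminal value at year 2: TV = D_2×(1+g_2)/(r−g_2) = 1.09328/0.034 = 32.15526
P_0 = D_1/(1+r)^1 + D_2/(1+r)^2 + TV/(1+r)^2
    = 0.82214 + 0.86656 + 26.96539 = 28.65410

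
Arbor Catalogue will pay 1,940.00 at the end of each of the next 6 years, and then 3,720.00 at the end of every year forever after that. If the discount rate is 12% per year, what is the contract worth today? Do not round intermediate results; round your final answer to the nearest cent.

23681.69

PV of 6-year annuity: 1,940.00 × [1 − (1+0.12)^−6] / 0.12 = 7976.13021
Perpetuity value at year 6: 3,720.00 / 0.12 = 31000.00000
PV of perpetuity: 31000.00000 / (1+0.12)^6 = 15705.56476
Total PV = 7976.13021 + 15705.56476 = 23681.69496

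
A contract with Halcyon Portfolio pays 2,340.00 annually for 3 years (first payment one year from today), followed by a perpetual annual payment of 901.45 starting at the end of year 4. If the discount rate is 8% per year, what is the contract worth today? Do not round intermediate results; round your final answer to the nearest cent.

14975.41

PV of 3-year annuity: 2,340.00 × [1 − (1+0.08)^−3] / 0.08 = 6030.40695
Perpetuity value at year 3: 901.45 / 0.08 = 11268.12500
PV of perpetuity: 11268.12500 / (1+0.08)^3 = 8945.00092
Total PV = 6030.40695 + 8945.00092 = 14975.40787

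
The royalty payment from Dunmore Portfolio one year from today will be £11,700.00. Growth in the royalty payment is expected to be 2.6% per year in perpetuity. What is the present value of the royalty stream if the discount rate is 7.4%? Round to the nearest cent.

Growing perpetuity: P = D₁ / (r − g) = £11,700.0000 / (0.074 − 0.026) = £243,750.00

£243750.00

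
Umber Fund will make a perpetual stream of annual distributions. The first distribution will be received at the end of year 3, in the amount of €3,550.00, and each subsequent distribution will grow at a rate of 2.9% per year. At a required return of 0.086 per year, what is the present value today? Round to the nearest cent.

€52807.29

Value at end of year 2: C₁ / (r − g) = €3,550.00 / (0.086 − 0.029) = €62,280.7018
Discount to today: PV = €62,280.7018 / (1 + 0.086)^2 = €62,280.7018 / 1.179396 = €52,807.29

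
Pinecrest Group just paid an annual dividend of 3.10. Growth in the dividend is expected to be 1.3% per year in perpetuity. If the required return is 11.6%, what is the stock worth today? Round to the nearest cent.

30.49

D₁ = D₀ × (1 + g) = 3.10 × 1.013 = 3.1403
Growing perpetuity: P = D₁ / (r − g) = 3.1403 / (0.116 − 0.013) = 30.49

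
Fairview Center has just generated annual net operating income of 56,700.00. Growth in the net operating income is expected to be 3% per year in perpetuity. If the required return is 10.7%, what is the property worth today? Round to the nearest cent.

D₁ = D₀ × (1 + g) = 56,700.00 × 1.03 = 58,401.0000
Growing perpetuity: P = D₁ / (r − g) = 58,401.0000 / (0.107 − 0.03) = 758,454.55

758454.55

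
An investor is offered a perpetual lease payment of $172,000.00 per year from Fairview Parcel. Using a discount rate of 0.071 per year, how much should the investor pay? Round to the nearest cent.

$2422535.21

Level perpetuity: PV = C / r = $172,000.00 / 0.071 = $2,422,535.21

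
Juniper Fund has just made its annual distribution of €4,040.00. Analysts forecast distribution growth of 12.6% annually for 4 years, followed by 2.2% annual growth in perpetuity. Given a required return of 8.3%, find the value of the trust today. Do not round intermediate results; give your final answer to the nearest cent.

D_1 = 4549.04000
D_2 = 5122.21904
D_3 = 5767.61864
D_4 = 6494.33859
Terminal value at year 4: TV = D_4×(1+g_2)/(r−g_2) = 6637.21404/0.061 = 108806.78748
P_0 = D_1/(1+r)^1 + D_2/(1+r)^2 + D_3/(1+r)^3 + D_4/(1+r)^4 + TV/(1+r)^4
    = 4200.40628 + 4367.18141 + 4540.57827 + 4720.85978 + 79093.74902 = 96922.77476

€96922.77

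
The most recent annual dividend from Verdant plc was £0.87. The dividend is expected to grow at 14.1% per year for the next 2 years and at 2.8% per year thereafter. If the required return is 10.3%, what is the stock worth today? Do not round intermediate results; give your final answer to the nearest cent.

£14.59

D_1 = 0.99267
D_2 = 1.13264
Terminal value at year 2: TV = D_2×(1+g_2)/(r−g_2) = 1.16435/0.075 = 15.52467
P_0 = D_1/(1+r)^1 + D_2/(1+r)^2 + TV/(1+r)^2
    = 0.89997 + 0.93098 + 12.76061 = 14.59156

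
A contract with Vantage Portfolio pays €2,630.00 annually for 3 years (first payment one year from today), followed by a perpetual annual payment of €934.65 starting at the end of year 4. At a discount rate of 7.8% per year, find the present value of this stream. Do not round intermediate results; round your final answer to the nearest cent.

€16367.59

PV of 3-year annuity: €2,630.00 × [1 − (1+0.078)^−3] / 0.078 = 6802.29928
Perpetuity value at year 3: €934.65 / 0.078 = 11982.69231
PV of perpetuity: 11982.69231 / (1+0.078)^3 = 9565.28964
Total PV = 6802.29928 + 9565.28964 = 16367.58892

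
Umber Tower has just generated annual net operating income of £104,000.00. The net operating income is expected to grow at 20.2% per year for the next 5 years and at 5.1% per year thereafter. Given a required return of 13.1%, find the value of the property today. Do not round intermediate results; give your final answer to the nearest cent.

£2479011.67

D_1 = 125008.00000
D_2 = 150259.61600
D_3 = 180612.05843
D_4 = 217095.69424
D_5 = 260949.02447
Terminal value at year 5: TV = D_5×(1+g_2)/(r−g_2) = 274257.42472/0.08 = 3428217.80898
P_0 = D_1/(1+r)^1 + D_2/(1+r)^2 + D_3/(1+r)^3 + D_4/(1+r)^4 + D_5/(1+r)^5 + TV/(1+r)^5
    = 110528.73563 + 117467.32116 + 124841.48544 + 132678.57250 + 141007.64292 + 1852487.90890 = 2479011.66655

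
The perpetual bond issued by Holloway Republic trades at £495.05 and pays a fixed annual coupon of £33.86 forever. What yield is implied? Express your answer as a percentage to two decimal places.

6.84%

P = C/r ⇒ r = C/P = £33.86/£495.05 = 0.068397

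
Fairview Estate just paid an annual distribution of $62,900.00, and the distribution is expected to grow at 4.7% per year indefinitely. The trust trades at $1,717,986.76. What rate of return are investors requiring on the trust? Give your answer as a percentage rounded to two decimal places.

8.53%

D₁ = $62,900.00 × 1.047 = $65,856.3000
P = D₁/(r − g) ⇒ r = D₁/P + g = $65,856.3000/$1,717,986.76 + 0.047 = 0.038333 + 0.047 = 0.085333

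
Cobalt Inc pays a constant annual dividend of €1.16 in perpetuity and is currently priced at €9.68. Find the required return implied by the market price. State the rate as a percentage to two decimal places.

P = C/r ⇒ r = C/P = €1.16/€9.68 = 0.119835

11.98%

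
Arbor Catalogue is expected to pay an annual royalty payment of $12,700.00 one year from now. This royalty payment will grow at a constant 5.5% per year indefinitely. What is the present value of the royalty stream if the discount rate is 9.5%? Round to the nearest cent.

Growing perpetuity: P = D₁ / (r − g) = $12,700.0000 / (0.095 − 0.055) = $317,500.00

$317500.00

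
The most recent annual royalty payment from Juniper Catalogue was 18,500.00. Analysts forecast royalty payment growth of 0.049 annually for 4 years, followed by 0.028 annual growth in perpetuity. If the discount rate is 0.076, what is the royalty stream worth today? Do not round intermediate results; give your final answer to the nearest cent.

427385.01

D_1 = 19406.50000
D_2 = 20357.41850
D_3 = 21354.93201
D_4 = 22401.32367
Terminal value at year 4: TV = D_4×(1+g_2)/(r−g_2) = 23028.56074/0.048 = 479761.68204
P_0 = D_1/(1+r)^1 + D_2/(1+r)^2 + D_3/(1+r)^3 + D_4/(1+r)^4 + TV/(1+r)^4
    = 18035.78067 + 17583.20996 + 17141.99559 + 16711.85258 + 357912.17601 = 427385.01481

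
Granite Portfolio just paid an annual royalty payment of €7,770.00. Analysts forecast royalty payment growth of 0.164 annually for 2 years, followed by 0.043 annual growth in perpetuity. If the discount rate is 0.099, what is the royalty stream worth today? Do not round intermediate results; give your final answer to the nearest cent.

D_1 = 9044.28000
D_2 = 10527.54192
Terminal value at year 2: TV = D_2×(1+g_2)/(r−g_2) = 10980.22622/0.056 = 196075.46826
P_0 = D_1/(1+r)^1 + D_2/(1+r)^2 + TV/(1+r)^2
    = 8229.55414 + 8716.28846 + 162340.87259 = 179286.71520

€179286.72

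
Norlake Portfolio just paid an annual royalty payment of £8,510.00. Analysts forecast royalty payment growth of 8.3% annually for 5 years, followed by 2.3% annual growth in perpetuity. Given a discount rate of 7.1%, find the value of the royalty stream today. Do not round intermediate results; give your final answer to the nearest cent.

D_1 = 9216.33000
D_2 = 9981.28539
D_3 = 10809.73208
D_4 = 11706.93984
D_5 = 12678.61585
Terminal value at year 5: TV = D_5×(1+g_2)/(r−g_2) = 12970.22401/0.048 = 270213.00023
P_0 = D_1/(1+r)^1 + D_2/(1+r)^2 + D_3/(1+r)^3 + D_4/(1+r)^4 + D_5/(1+r)^5 + TV/(1+r)^5
    = 8605.35014 + 8701.76863 + 8799.26744 + 8897.85867 + 8997.55456 + 191760.38165 = 235762.18109

£235762.18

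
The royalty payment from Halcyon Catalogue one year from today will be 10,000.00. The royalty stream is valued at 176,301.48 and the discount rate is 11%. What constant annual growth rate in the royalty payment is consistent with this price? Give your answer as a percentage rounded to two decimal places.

5.33%

P = D₁/(r−g) ⇒ g = r − D₁/P = 0.11 − 10,000.00/176,301.48 = 0.053279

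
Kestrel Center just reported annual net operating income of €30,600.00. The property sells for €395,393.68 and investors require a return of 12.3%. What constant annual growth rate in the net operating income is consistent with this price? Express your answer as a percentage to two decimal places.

P = D₀(1+g)/(r−g) ⇒ P(r−g) = D₀(1+g) ⇒ g(P+D₀) = P·r − D₀
g = (P·r − D₀)/(P + D₀) = (€395,393.68×0.123 − €30,600.00) / (€395,393.68 + €30,600.00) = 0.042333

4.23%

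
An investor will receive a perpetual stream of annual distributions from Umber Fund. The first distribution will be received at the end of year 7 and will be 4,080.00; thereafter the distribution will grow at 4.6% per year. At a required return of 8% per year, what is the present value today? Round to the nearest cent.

75620.36

Value at end of year 6: C₁ / (r − g) = 4,080.00 / (0.08 − 0.046) = 120,000.0000
Discount to today: PV = 120,000.0000 / (1 + 0.08)^6 = 120,000.0000 / 1.586874 = 75,620.36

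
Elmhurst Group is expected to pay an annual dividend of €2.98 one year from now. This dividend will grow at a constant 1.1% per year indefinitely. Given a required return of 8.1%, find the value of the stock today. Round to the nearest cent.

Growing perpetuity: P = D₁ / (r − g) = €2.9800 / (0.081 − 0.011) = €42.57

€42.57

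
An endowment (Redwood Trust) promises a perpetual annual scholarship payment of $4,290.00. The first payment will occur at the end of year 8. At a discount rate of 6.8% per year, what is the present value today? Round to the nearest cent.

$39806.10

Value at end of year 7: C / r = $4,290.00 / 0.068 = $63,088.2353
Discount to today: PV = $63,088.2353 / (1 + 0.068)^7 = $63,088.2353 / 1.584889 = $39,806.10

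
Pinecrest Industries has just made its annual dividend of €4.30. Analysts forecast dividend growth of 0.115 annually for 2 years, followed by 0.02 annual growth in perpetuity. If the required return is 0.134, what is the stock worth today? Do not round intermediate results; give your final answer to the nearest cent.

€45.58

D_1 = 4.79450
D_2 = 5.34587
Terminal value at year 2: TV = D_2×(1+g_2)/(r−g_2) = 5.45278/0.114 = 47.83145
P_0 = D_1/(1+r)^1 + D_2/(1+r)^2 + TV/(1+r)^2
    = 4.22795 + 4.15712 + 37.19524 = 45.58031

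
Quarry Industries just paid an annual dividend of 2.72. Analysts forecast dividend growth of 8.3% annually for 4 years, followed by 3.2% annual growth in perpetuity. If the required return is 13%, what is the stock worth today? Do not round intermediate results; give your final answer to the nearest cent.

33.96

D_1 = 2.94576
D_2 = 3.19026
D_3 = 3.45505
D_4 = 3.74182
Terminal value at year 4: TV = D_4×(1+g_2)/(r−g_2) = 3.86156/0.098 = 39.40364
P_0 = D_1/(1+r)^1 + D_2/(1+r)^2 + D_3/(1+r)^3 + D_4/(1+r)^4 + TV/(1+r)^4
    = 2.60687 + 2.49844 + 2.39452 + 2.29493 + 24.16699 = 33.96175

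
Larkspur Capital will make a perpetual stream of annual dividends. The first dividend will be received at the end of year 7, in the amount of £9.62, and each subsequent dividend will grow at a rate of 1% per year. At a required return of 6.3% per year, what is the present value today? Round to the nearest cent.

£125.81

Value at end of year 6: C₁ / (r − g) = £9.62 / (0.063 − 0.01) = £181.5094
Discount to today: PV = £181.5094 / (1 + 0.063)^6 = £181.5094 / 1.442778 = £125.81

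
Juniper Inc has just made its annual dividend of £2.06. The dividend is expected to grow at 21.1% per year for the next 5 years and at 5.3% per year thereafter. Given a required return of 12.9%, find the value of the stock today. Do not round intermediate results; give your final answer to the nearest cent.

D_1 = 2.49466
D_2 = 3.02103
D_3 = 3.65847
D_4 = 4.43041
D_5 = 5.36522
Terminal value at year 5: TV = D_5×(1+g_2)/(r−g_2) = 5.64958/0.076 = 74.33660
P_0 = D_1/(1+r)^1 + D_2/(1+r)^2 + D_3/(1+r)^3 + D_4/(1+r)^4 + D_5/(1+r)^5 + TV/(1+r)^5
    = 2.20962 + 2.37011 + 2.54225 + 2.72689 + 2.92495 + 40.52593 = 53.29974

£53.30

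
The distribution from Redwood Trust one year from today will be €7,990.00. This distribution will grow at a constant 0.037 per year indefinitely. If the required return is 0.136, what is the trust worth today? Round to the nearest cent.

Growing perpetuity: P = D₁ / (r − g) = €7,990.0000 / (0.136 − 0.037) = €80,707.07

€80707.07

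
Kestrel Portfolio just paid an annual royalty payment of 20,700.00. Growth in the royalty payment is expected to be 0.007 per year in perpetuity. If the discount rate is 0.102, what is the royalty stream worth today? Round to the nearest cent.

219420.00

D₁ = D₀ × (1 + g) = 20,700.00 × 1.007 = 20,844.9000
Growing perpetuity: P = D₁ / (r − g) = 20,844.9000 / (0.102 − 0.007) = 219,420.00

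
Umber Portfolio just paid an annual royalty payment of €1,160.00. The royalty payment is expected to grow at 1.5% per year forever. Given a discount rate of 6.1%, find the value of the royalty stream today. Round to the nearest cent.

€25595.65

D₁ = D₀ × (1 + g) = €1,160.00 × 1.015 = €1,177.4000
Growing perpetuity: P = D₁ / (r − g) = €1,177.4000 / (0.061 − 0.015) = €25,595.65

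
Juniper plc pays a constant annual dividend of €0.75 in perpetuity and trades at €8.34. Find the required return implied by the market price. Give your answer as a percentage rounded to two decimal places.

P = C/r ⇒ r = C/P = €0.75/€8.34 = 0.089928

8.99%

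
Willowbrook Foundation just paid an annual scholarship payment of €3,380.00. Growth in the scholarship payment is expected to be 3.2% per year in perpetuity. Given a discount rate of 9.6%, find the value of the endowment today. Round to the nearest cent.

€54502.50

D₁ = D₀ × (1 + g) = €3,380.00 × 1.032 = €3,488.1600
Growing perpetuity: P = D₁ / (r − g) = €3,488.1600 / (0.096 − 0.032) = €54,502.50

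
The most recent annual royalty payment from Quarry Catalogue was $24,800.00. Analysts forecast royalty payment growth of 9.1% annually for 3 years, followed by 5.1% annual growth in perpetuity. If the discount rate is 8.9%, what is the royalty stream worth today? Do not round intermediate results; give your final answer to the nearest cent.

D_1 = 27056.80000
D_2 = 29518.96880
D_3 = 32205.19496
Terminal value at year 3: TV = D_3×(1+g_2)/(r−g_2) = 33847.65990/0.038 = 890727.89221
P_0 = D_1/(1+r)^1 + D_2/(1+r)^2 + D_3/(1+r)^3 + TV/(1+r)^3
    = 24845.54637 + 24891.17639 + 24936.89022 + 689701.88467 = 764375.49765

$764375.50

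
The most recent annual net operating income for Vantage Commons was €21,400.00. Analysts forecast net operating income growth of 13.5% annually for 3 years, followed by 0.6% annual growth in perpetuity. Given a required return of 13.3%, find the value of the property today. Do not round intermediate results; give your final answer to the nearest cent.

€234841.16

D_1 = 24289.00000
D_2 = 27568.01500
D_3 = 31289.69703
Terminal value at year 3: TV = D_3×(1+g_2)/(r−g_2) = 31477.43521/0.127 = 247853.82053
P_0 = D_1/(1+r)^1 + D_2/(1+r)^2 + D_3/(1+r)^3 + TV/(1+r)^3
    = 21437.77582 + 21475.61832 + 21513.52762 + 170414.24237 = 234841.16412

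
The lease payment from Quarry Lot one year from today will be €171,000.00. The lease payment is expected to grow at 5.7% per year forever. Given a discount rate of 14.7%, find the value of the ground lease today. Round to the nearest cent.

Growing perpetuity: P = D₁ / (r − g) = €171,000.0000 / (0.147 − 0.057) = €1,900,000.00

€1900000.00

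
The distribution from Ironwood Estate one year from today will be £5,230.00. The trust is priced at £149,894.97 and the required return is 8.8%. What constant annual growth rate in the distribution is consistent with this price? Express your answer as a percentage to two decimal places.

5.31%

P = D₁/(r−g) ⇒ g = r − D₁/P = 0.088 − £5,230.00/£149,894.97 = 0.053109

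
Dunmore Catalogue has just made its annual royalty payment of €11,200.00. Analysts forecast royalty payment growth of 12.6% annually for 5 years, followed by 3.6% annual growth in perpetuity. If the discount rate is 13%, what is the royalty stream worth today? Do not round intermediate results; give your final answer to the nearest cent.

D_1 = 12611.20000
D_2 = 14200.21120
D_3 = 15989.43781
D_4 = 18004.10698
D_5 = 20272.62445
Terminal value at year 5: TV = D_5×(1+g_2)/(r−g_2) = 21002.43893/0.094 = 223430.20143
P_0 = D_1/(1+r)^1 + D_2/(1+r)^2 + D_3/(1+r)^3 + D_4/(1+r)^4 + D_5/(1+r)^5 + TV/(1+r)^5
    = 11160.35398 + 11120.84830 + 11081.48247 + 11042.25598 + 11003.16835 + 121268.96183 = 176677.07092

€176677.07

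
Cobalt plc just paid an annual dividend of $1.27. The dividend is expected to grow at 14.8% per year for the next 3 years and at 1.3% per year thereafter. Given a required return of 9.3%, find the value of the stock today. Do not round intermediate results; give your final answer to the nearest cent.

D_1 = 1.45796
D_2 = 1.67374
D_3 = 1.92145
Terminal value at year 3: TV = D_3×(1+g_2)/(r−g_2) = 1.94643/0.08 = 24.33038
P_0 = D_1/(1+r)^1 + D_2/(1+r)^2 + D_3/(1+r)^3 + TV/(1+r)^3
    = 1.33391 + 1.40103 + 1.47153 + 18.63324 = 22.83970

$22.84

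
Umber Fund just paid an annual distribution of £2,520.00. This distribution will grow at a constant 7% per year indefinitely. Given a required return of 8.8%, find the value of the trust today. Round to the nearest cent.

D₁ = D₀ × (1 + g) = £2,520.00 × 1.07 = £2,696.4000
Growing perpetuity: P = D₁ / (r − g) = £2,696.4000 / (0.088 − 0.07) = £149,800.00

£149800.00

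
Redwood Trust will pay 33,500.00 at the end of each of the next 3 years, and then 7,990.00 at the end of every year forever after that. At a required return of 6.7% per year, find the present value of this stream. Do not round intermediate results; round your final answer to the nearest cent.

PV of 3-year annuity: 33,500.00 × [1 − (1+0.067)^−3] / 0.067 = 88398.69214
Perpetuity value at year 3: 7,990.00 / 0.067 = 119253.73134
PV of perpetuity: 119253.73134 / (1+0.067)^3 = 98169.98358
Total PV = 88398.69214 + 98169.98358 = 186568.67571

186568.68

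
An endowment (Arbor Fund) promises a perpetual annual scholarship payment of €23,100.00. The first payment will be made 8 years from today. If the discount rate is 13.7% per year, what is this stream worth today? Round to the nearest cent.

Value at end of year 7: C / r = €23,100.00 / 0.137 = €168,613.1387
Discount to today: PV = €168,613.1387 / (1 + 0.137)^7 = €168,613.1387 / 2.456537 = €68,638.56

€68638.56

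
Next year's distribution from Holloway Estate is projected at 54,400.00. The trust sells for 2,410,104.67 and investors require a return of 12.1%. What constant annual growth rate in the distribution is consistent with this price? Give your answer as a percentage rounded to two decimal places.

P = D₁/(r−g) ⇒ g = r − D₁/P = 0.121 − 54,400.00/2,410,104.67 = 0.098428

9.84%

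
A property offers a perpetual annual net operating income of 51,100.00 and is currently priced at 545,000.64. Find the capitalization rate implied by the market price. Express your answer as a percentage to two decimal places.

P = C/r ⇒ r = C/P = 51,100.00/545,000.64 = 0.093761

9.38%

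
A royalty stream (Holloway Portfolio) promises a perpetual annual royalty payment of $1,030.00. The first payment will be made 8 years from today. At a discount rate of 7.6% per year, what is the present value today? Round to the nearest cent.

Value at end of year 7: C / r = $1,030.00 / 0.076 = $13,552.6316
Discount to today: PV = $13,552.6316 / (1 + 0.076)^7 = $13,552.6316 / 1.669882 = $8,115.92

$8115.92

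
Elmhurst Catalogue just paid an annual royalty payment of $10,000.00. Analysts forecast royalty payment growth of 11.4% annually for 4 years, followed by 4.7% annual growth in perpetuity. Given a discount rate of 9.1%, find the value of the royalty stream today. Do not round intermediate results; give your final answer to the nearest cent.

$300816.94

D_1 = 11140.00000
D_2 = 12409.96000
D_3 = 13824.69544
D_4 = 15400.71072
Terminal value at year 4: TV = D_4×(1+g_2)/(r−g_2) = 16124.54412/0.044 = 366466.91191
P_0 = D_1/(1+r)^1 + D_2/(1+r)^2 + D_3/(1+r)^3 + D_4/(1+r)^4 + TV/(1+r)^4
    = 10210.81577 + 10426.07586 + 10645.87398 + 10870.30578 + 258663.86714 = 300816.93853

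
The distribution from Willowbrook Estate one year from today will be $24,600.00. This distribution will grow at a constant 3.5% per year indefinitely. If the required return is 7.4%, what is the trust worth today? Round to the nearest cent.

$630769.23

Growing perpetuity: P = D₁ / (r − g) = $24,600.0000 / (0.074 − 0.035) = $630,769.23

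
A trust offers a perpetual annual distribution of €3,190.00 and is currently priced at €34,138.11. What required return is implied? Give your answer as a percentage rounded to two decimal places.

P = C/r ⇒ r = C/P = €3,190.00/€34,138.11 = 0.093444

9.34%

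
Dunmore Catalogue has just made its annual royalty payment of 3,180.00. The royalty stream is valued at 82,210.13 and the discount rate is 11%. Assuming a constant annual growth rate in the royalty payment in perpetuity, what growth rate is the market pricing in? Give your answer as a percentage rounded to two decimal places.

6.87%

P = D₀(1+g)/(r−g) ⇒ P(r−g) = D₀(1+g) ⇒ g(P+D₀) = P·r − D₀
g = (P·r − D₀)/(P + D₀) = (82,210.13×0.11 − 3,180.00) / (82,210.13 + 3,180.00) = 0.068663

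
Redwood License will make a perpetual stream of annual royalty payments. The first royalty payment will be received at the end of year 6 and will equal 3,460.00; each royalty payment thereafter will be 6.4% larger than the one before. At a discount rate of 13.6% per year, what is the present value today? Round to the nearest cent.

Value at end of year 5: C₁ / (r − g) = 3,460.00 / (0.136 − 0.064) = 48,055.5556
Discount to today: PV = 48,055.5556 / (1 + 0.136)^5 = 48,055.5556 / 1.891872 = 25,401.07

25401.07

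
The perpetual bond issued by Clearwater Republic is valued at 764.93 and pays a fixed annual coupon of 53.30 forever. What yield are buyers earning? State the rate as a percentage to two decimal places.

P = C/r ⇒ r = C/P = 53.30/764.93 = 0.069680

6.97%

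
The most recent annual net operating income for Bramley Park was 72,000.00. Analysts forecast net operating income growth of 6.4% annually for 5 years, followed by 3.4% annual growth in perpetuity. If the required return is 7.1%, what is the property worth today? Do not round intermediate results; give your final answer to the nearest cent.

D_1 = 76608.00000
D_2 = 81510.91200
D_3 = 86727.61037
D_4 = 92278.17743
D_5 = 98183.98079
Terminal value at year 5: TV = D_5×(1+g_2)/(r−g_2) = 101522.23613/0.037 = 2743844.21984
P_0 = D_1/(1+r)^1 + D_2/(1+r)^2 + D_3/(1+r)^3 + D_4/(1+r)^4 + D_5/(1+r)^5 + TV/(1+r)^5
    = 71529.41176 + 71061.89927 + 70597.44241 + 70136.02122 + 69677.61585 + 1947206.88624 = 2300209.27676

2300209.28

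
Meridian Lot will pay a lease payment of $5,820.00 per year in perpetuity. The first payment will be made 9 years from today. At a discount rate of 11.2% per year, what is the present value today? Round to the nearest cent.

Value at end of year 8: C / r = $5,820.00 / 0.112 = $51,964.2857
Discount to today: PV = $51,964.2857 / (1 + 0.112)^8 = $51,964.2857 / 2.337967 = $22,226.27

$22226.27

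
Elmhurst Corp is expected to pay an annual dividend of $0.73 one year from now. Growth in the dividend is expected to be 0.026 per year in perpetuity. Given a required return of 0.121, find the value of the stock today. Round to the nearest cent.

$7.68

Growing perpetuity: P = D₁ / (r − g) = $0.7300 / (0.121 − 0.026) = $7.68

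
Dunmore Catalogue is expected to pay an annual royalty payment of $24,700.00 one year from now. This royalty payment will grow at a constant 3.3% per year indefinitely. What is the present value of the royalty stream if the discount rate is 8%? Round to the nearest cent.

$525531.91

Growing perpetuity: P = D₁ / (r − g) = $24,700.0000 / (0.08 − 0.033) = $525,531.91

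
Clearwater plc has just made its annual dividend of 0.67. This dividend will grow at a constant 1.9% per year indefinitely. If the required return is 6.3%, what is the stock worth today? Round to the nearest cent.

D₁ = D₀ × (1 + g) = 0.67 × 1.019 = 0.6827
Growing perpetuity: P = D₁ / (r − g) = 0.6827 / (0.063 − 0.019) = 15.52

15.52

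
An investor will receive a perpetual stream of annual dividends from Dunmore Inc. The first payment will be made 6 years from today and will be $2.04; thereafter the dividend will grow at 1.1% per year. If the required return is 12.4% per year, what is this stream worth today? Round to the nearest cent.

Value at end of year 5: C₁ / (r − g) = $2.04 / (0.124 − 0.011) = $18.0531
Discount to today: PV = $18.0531 / (1 + 0.124)^5 = $18.0531 / 1.794038 = $10.06

$10.06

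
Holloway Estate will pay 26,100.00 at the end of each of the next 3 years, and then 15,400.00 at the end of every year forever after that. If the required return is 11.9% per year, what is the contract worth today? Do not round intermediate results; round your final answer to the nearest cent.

155155.59

PV of 3-year annuity: 26,100.00 × [1 − (1+0.119)^−3] / 0.119 = 62795.67626
Perpetuity value at year 3: 15,400.00 / 0.119 = 129411.76471
PV of perpetuity: 129411.76471 / (1+0.119)^3 = 92359.90975
Total PV = 62795.67626 + 92359.90975 = 155155.58601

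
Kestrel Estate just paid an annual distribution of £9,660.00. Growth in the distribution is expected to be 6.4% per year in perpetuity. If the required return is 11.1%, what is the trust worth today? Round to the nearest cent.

D₁ = D₀ × (1 + g) = £9,660.00 × 1.064 = £10,278.2400
Growing perpetuity: P = D₁ / (r − g) = £10,278.2400 / (0.111 − 0.064) = £218,685.96

£218685.96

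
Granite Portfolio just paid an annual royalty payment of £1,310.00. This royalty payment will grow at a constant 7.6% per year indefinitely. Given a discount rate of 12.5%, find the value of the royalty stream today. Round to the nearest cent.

D₁ = D₀ × (1 + g) = £1,310.00 × 1.076 = £1,409.5600
Growing perpetuity: P = D₁ / (r − g) = £1,409.5600 / (0.125 − 0.076) = £28,766.53

£28766.53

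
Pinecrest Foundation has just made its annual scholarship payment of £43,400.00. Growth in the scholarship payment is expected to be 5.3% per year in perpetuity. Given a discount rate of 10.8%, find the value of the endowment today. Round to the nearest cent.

D₁ = D₀ × (1 + g) = £43,400.00 × 1.053 = £45,700.2000
Growing perpetuity: P = D₁ / (r − g) = £45,700.2000 / (0.108 − 0.053) = £830,912.73

£830912.73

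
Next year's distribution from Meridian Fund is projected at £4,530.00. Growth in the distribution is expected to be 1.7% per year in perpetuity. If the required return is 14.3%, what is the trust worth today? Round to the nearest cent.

£35952.38

Growing perpetuity: P = D₁ / (r − g) = £4,530.0000 / (0.143 − 0.017) = £35,952.38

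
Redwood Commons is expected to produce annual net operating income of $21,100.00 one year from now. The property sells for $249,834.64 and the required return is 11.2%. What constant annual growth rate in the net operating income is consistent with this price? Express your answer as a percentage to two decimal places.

2.75%

P = D₁/(r−g) ⇒ g = r − D₁/P = 0.112 − $21,100.00/$249,834.64 = 0.027544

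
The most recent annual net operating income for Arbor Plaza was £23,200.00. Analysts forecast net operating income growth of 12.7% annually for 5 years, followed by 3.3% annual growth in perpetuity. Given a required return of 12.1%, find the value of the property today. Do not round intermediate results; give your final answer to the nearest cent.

£397578.99

D_1 = 26146.40000
D_2 = 29466.99280
D_3 = 33209.30089
D_4 = 37426.88210
D_5 = 42180.09612
Terminal value at year 5: TV = D_5×(1+g_2)/(r−g_2) = 43572.03930/0.088 = 495136.81019
P_0 = D_1/(1+r)^1 + D_2/(1+r)^2 + D_3/(1+r)^3 + D_4/(1+r)^4 + D_5/(1+r)^5 + TV/(1+r)^5
    = 23324.17484 + 23449.01432 + 23574.52198 + 23700.70140 + 23827.55618 + 279703.01740 = 397578.98612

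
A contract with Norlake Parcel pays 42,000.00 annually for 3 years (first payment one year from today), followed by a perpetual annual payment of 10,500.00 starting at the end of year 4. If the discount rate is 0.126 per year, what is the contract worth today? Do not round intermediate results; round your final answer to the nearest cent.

158217.73

PV of 3-year annuity: 42,000.00 × [1 − (1+0.126)^−3] / 0.126 = 99845.86633
Perpetuity value at year 3: 10,500.00 / 0.126 = 83333.33333
PV of perpetuity: 83333.33333 / (1+0.126)^3 = 58371.86675
Total PV = 99845.86633 + 58371.86675 = 158217.73308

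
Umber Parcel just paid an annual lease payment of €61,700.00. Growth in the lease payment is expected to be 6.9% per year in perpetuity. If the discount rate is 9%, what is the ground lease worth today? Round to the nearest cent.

€3140823.81

D₁ = D₀ × (1 + g) = €61,700.00 × 1.069 = €65,957.3000
Growing perpetuity: P = D₁ / (r − g) = €65,957.3000 / (0.09 − 0.069) = €3,140,823.81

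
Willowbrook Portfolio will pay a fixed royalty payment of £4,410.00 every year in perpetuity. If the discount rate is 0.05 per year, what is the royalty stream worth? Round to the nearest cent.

Level perpetuity: PV = C / r = £4,410.00 / 0.05 = £88,200.00

£88200.00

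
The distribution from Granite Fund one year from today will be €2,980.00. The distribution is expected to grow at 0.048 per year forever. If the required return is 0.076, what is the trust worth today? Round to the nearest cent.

Growing perpetuity: P = D₁ / (r − g) = €2,980.0000 / (0.076 − 0.048) = €106,428.57

€106428.57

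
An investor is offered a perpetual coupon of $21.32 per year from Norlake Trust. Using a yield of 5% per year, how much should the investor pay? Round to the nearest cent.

Level perpetuity: PV = C / r = $21.32 / 0.05 = $426.40

$426.40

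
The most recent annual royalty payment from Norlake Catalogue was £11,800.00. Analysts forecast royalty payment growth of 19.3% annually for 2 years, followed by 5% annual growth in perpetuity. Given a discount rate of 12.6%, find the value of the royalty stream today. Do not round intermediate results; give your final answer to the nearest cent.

D_1 = 14077.40000
D_2 = 16794.33820
Terminal value at year 2: TV = D_2×(1+g_2)/(r−g_2) = 17634.05511/0.076 = 232027.04092
P_0 = D_1/(1+r)^1 + D_2/(1+r)^2 + TV/(1+r)^2
    = 12502.13144 + 13246.04157 + 183004.52167 = 208752.69468

£208752.69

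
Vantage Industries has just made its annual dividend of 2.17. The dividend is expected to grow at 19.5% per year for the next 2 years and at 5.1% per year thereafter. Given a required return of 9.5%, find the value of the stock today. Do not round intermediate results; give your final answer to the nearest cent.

66.69

D_1 = 2.59315
D_2 = 3.09881
Terminal value at year 2: TV = D_2×(1+g_2)/(r−g_2) = 3.25685/0.044 = 74.01940
P_0 = D_1/(1+r)^1 + D_2/(1+r)^2 + TV/(1+r)^2
    = 2.36817 + 2.58445 + 61.73299 = 66.68561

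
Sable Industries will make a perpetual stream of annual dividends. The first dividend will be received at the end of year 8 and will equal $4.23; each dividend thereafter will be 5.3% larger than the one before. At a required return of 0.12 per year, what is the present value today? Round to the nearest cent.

$28.56

Value at end of year 7: C₁ / (r − g) = $4.23 / (0.12 − 0.053) = $63.1343
Discount to today: PV = $63.1343 / (1 + 0.12)^7 = $63.1343 / 2.210681 = $28.56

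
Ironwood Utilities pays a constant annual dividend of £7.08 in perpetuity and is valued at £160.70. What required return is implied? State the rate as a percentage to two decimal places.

4.41%

P = C/r ⇒ r = C/P = £7.08/£160.70 = 0.044057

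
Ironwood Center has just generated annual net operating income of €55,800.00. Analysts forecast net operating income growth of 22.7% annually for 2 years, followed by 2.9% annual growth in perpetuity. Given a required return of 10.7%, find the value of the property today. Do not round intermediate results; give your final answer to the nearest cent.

€1034777.67

D_1 = 68466.60000
D_2 = 84008.51820
Terminal value at year 2: TV = D_2×(1+g_2)/(r−g_2) = 86444.76523/0.078 = 1108266.22087
P_0 = D_1/(1+r)^1 + D_2/(1+r)^2 + TV/(1+r)^2
    = 61848.78049 + 68553.25534 + 904375.63772 = 1034777.67355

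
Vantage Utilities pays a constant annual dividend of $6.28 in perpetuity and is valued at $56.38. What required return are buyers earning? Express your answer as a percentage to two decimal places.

11.14%

P = C/r ⇒ r = C/P = $6.28/$56.38 = 0.111387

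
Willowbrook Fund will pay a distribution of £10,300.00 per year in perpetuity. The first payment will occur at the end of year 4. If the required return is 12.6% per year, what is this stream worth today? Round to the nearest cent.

Value at end of year 3: C / r = £10,300.00 / 0.126 = £81,746.0317
Discount to today: PV = £81,746.0317 / (1 + 0.126)^3 = £81,746.0317 / 1.427628 = £57,260.02

£57260.02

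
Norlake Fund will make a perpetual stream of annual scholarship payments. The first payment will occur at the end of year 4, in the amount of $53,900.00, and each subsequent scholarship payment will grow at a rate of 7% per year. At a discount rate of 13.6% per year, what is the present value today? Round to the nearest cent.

Value at end of year 3: C₁ / (r − g) = $53,900.00 / (0.136 − 0.07) = $816,666.6667
Discount to today: PV = $816,666.6667 / (1 + 0.136)^3 = $816,666.6667 / 1.466003 = $557,070.08

$557070.08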